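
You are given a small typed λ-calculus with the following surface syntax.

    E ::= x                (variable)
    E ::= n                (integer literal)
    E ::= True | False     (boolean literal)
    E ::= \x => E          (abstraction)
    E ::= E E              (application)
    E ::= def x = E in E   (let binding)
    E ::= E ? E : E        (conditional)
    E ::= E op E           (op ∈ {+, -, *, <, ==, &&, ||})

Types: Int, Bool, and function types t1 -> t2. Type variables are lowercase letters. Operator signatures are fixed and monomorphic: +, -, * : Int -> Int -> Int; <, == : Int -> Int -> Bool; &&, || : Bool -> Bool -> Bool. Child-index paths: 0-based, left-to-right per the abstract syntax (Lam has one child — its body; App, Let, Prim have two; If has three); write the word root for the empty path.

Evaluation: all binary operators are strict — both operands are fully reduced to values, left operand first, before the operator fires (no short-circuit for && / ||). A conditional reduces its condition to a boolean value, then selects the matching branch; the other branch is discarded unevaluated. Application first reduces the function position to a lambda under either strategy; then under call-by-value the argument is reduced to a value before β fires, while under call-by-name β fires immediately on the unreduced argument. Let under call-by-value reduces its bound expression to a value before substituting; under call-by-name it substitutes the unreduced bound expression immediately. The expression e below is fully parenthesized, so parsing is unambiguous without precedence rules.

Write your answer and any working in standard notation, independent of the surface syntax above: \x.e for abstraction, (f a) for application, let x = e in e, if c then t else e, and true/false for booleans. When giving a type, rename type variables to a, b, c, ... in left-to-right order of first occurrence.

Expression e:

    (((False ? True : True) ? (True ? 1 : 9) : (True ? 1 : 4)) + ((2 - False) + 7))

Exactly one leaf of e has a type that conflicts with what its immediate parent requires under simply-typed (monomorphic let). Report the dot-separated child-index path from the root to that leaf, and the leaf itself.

Answer: 1.0.1 : false

Trace:
  unify Bool ~ Bool
  unify Bool ~ Bool
  unify Bool ~ Bool
  unify Bool ~ Bool
  unify Int ~ Int
  unify Bool ~ Bool
  unify Int ~ Int
  unify Int ~ Int
  unify Int ~ Int
  unify Int ~ Int
  unify Bool ~ Int
  FAIL: mismatch Bool ~ Int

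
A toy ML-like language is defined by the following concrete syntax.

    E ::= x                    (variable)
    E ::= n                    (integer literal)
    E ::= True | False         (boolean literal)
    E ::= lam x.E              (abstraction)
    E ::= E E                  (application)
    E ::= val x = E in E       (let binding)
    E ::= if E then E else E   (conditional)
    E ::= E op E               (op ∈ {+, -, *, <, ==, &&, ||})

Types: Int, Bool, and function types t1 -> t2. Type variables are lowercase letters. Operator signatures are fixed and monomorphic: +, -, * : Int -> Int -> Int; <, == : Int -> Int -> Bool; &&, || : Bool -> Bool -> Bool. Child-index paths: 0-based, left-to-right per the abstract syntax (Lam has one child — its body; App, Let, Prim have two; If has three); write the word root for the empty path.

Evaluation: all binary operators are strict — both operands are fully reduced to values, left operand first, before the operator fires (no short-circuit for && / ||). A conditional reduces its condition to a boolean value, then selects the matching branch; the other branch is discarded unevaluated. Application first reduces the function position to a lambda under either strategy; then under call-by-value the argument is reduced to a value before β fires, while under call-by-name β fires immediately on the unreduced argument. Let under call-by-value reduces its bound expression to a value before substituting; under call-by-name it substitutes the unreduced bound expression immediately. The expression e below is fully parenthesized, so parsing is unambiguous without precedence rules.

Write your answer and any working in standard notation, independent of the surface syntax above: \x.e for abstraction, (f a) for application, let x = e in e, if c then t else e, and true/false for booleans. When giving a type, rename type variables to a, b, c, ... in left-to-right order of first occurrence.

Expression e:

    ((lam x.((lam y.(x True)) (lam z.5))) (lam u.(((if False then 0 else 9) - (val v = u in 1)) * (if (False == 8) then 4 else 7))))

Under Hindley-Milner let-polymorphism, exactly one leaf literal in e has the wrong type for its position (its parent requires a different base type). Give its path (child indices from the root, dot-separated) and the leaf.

Working:
x : a
  unify a ~ Bool -> c
_ _ : c
\y._ : b -> c
\z._ : d -> Int
  unify b -> c ~ (d -> Int) -> e
  unify b ~ d -> Int
  unify c ~ e
_ _ : e
\x._ : (Bool -> e) -> e
  unify Bool ~ Bool
  unify Int ~ Int
  unify Int ~ Int
u : f
let v : f
  unify Int ~ Int
  unify Int ~ Int
  unify Bool ~ Int
  FAIL: mismatch Bool ~ Int

Answer: 1.0.1.0.0 : false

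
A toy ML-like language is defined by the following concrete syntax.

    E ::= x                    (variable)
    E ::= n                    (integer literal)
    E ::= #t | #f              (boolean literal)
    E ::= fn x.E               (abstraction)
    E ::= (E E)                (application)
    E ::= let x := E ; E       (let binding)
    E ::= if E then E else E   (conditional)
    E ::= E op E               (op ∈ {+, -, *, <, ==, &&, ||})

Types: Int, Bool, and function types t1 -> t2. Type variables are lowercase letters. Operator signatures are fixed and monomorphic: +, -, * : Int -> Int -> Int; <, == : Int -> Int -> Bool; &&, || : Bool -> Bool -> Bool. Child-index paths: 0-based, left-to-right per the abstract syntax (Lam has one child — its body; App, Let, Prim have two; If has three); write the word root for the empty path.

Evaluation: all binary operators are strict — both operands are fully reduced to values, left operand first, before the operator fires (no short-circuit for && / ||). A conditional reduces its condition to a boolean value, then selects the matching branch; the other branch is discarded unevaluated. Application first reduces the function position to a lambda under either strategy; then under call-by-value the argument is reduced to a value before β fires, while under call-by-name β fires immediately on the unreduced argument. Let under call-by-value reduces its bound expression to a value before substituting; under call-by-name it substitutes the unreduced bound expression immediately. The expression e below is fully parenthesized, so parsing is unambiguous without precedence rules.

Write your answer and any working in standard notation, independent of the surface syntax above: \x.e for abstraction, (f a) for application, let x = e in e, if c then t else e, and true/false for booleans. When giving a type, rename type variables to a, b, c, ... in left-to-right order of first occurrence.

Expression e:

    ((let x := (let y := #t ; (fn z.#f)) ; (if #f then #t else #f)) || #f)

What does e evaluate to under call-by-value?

Trace:
step 0: ((let x = (let y = true in (\z.false)) in (if false then true else false)) || false)
step 1: [let@0.0] ((let x = (\z.false) in (if false then true else false)) || false)
step 2: [let@0] ((if false then true else false) || false)
step 3: [if@0] (false || false)
step 4: [delta@root] false

Answer: false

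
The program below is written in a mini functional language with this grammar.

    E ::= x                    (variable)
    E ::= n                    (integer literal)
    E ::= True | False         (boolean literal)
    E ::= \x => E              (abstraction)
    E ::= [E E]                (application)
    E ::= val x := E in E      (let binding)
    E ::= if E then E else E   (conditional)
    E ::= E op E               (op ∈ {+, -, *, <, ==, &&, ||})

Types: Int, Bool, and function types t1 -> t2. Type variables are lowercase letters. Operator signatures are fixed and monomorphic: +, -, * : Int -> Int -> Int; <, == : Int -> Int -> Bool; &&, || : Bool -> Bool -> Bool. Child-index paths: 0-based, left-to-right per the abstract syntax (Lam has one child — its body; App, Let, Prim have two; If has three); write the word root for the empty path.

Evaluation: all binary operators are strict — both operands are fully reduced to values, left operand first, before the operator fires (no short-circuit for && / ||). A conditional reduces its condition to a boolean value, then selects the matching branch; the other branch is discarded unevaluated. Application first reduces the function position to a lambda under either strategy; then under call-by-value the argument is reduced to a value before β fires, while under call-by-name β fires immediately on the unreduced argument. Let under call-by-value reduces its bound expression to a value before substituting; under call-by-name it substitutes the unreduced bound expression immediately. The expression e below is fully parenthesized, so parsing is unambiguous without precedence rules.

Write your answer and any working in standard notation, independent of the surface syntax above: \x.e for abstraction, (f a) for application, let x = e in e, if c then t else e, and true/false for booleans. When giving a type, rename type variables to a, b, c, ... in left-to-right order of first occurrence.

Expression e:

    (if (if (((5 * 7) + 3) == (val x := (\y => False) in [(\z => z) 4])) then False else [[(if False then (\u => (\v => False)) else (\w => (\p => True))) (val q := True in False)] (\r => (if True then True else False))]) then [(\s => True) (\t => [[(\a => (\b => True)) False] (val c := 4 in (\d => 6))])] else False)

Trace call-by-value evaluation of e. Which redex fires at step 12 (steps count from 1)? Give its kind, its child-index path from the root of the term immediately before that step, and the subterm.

Trace:
step 0: (if (if (((5 * 7) + 3) == (let x = (\y.false) in ((\z.z) 4))) then false else (((if false then (\u.(\v.false)) else (\w.(\p.true))) (let q = true in false)) (\r.(if true then true else false)))) then ((\s.true) (\t.(((\a.(\b.true)) false) (let c = 4 in (\d.6))))) else false)
step 1: [delta@0.0.0.0] (if (if ((35 + 3) == (let x = (\y.false) in ((\z.z) 4))) then false else (((if false then (\u.(\v.false)) else (\w.(\p.true))) (let q = true in false)) (\r.(if true then true else false)))) then ((\s.true) (\t.(((\a.(\b.true)) false) (let c = 4 in (\d.6))))) else false)
step 2: [delta@0.0.0] (if (if (38 == (let x = (\y.false) in ((\z.z) 4))) then false else (((if false then (\u.(\v.false)) else (\w.(\p.true))) (let q = true in false)) (\r.(if true then true else false)))) then ((\s.true) (\t.(((\a.(\b.true)) false) (let c = 4 in (\d.6))))) else false)
step 3: [let@0.0.1] (if (if (38 == ((\z.z) 4)) then false else (((if false then (\u.(\v.false)) else (\w.(\p.true))) (let q = true in false)) (\r.(if true then true else false)))) then ((\s.true) (\t.(((\a.(\b.true)) false) (let c = 4 in (\d.6))))) else false)
step 4: [beta@0.0.1] (if (if (38 == 4) then false else (((if false then (\u.(\v.false)) else (\w.(\p.true))) (let q = true in false)) (\r.(if true then true else false)))) then ((\s.true) (\t.(((\a.(\b.true)) false) (let c = 4 in (\d.6))))) else false)
step 5: [delta@0.0] (if (if false then false else (((if false then (\u.(\v.false)) else (\w.(\p.true))) (let q = true in false)) (\r.(if true then true else false)))) then ((\s.true) (\t.(((\a.(\b.true)) false) (let c = 4 in (\d.6))))) else false)
step 6: [if@0] (if (((if false then (\u.(\v.false)) else (\w.(\p.true))) (let q = true in false)) (\r.(if true then true else false))) then ((\s.true) (\t.(((\a.(\b.true)) false) (let c = 4 in (\d.6))))) else false)
step 7: [if@0.0.0] (if (((\w.(\p.true)) (let q = true in false)) (\r.(if true then true else false))) then ((\s.true) (\t.(((\a.(\b.true)) false) (let c = 4 in (\d.6))))) else false)
step 8: [let@0.0.1] (if (((\w.(\p.true)) false) (\r.(if true then true else false))) then ((\s.true) (\t.(((\a.(\b.true)) false) (let c = 4 in (\d.6))))) else false)
step 9: [beta@0.0] (if ((\p.true) (\r.(if true then true else false))) then ((\s.true) (\t.(((\a.(\b.true)) false) (let c = 4 in (\d.6))))) else false)
step 10: [beta@0] (if true then ((\s.true) (\t.(((\a.(\b.true)) false) (let c = 4 in (\d.6))))) else false)
step 11: [if@root] ((\s.true) (\t.(((\a.(\b.true)) false) (let c = 4 in (\d.6)))))
step 12: [beta@root] true

Answer: beta at root : ((\s.true) (\t.(((\a.(\b.true)) false) (let c = 4 in (\d.6)))))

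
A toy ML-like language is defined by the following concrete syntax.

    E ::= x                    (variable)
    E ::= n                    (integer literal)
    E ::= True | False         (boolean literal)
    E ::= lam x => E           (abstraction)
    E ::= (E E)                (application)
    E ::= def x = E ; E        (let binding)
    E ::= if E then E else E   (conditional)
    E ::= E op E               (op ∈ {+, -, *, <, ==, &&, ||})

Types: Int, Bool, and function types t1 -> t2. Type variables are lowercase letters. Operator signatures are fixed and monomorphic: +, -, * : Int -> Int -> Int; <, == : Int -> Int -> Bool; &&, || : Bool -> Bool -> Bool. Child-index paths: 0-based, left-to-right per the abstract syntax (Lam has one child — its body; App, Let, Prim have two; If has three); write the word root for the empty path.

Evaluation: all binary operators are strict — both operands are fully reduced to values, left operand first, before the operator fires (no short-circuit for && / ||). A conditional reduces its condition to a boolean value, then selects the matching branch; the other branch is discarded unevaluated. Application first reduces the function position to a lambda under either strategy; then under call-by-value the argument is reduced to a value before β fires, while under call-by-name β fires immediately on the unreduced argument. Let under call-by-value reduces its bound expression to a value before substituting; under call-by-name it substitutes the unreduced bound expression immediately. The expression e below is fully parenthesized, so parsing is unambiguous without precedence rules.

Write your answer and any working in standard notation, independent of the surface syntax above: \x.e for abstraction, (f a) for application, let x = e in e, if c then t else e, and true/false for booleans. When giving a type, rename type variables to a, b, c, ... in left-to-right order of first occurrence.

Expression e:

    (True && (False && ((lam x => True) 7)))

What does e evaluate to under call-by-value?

Trace:
step 0: (true && (false && ((\x.true) 7)))
step 1: [beta@1.1] (true && (false && true))
step 2: [delta@1] (true && false)
step 3: [delta@root] false

Answer: false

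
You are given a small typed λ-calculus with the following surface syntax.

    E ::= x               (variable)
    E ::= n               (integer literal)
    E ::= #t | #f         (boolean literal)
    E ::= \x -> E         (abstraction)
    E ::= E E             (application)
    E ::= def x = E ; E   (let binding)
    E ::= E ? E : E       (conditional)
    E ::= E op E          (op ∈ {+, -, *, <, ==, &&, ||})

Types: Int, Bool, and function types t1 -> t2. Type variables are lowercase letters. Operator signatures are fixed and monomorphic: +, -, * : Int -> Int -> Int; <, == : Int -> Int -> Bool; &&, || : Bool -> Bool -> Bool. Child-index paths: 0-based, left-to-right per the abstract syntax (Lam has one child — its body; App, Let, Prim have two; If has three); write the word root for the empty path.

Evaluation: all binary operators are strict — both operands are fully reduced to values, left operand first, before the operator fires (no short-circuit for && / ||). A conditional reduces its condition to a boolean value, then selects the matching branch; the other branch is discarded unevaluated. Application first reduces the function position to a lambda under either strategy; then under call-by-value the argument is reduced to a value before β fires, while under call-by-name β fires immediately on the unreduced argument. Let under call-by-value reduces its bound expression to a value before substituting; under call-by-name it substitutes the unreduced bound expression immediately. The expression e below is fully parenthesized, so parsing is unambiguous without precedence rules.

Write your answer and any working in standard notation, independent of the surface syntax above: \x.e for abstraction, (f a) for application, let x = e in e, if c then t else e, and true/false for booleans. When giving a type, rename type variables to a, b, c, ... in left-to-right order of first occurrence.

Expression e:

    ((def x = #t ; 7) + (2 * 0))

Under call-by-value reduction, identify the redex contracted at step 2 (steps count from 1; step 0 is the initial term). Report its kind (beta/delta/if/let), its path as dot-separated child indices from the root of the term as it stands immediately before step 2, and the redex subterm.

Answer: delta at 1 : (2 * 0)

Working:
step 0: ((let x = true in 7) + (2 * 0))
step 1: [let@0] (7 + (2 * 0))
step 2: [delta@1] (7 + 0)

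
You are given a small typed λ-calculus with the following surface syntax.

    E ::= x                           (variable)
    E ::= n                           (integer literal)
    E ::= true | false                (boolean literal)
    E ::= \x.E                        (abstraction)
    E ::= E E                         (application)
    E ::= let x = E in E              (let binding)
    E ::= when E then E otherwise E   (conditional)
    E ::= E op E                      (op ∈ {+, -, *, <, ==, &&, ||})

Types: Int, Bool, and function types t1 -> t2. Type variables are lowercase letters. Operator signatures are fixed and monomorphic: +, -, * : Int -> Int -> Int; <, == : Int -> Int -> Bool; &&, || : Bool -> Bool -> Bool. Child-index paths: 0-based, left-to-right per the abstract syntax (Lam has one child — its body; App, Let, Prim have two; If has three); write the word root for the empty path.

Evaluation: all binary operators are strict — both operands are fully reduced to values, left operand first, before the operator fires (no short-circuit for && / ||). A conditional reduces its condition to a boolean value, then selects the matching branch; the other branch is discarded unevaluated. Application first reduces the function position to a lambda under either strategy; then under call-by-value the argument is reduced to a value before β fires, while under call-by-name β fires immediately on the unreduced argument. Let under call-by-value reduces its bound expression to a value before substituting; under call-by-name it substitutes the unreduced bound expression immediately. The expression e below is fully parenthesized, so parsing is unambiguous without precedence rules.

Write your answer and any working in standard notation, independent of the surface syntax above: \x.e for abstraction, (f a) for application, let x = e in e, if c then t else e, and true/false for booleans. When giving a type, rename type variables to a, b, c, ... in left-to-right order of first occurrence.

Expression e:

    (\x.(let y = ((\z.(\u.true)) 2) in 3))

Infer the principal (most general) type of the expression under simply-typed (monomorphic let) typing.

Working:
\u._ : c -> Bool
\z._ : b -> c -> Bool
  unify b -> c -> Bool ~ Int -> d
  unify b ~ Int
  unify c -> Bool ~ d
_ _ : c -> Bool
let y : c -> Bool
\x._ : a -> Int

Answer: a -> Int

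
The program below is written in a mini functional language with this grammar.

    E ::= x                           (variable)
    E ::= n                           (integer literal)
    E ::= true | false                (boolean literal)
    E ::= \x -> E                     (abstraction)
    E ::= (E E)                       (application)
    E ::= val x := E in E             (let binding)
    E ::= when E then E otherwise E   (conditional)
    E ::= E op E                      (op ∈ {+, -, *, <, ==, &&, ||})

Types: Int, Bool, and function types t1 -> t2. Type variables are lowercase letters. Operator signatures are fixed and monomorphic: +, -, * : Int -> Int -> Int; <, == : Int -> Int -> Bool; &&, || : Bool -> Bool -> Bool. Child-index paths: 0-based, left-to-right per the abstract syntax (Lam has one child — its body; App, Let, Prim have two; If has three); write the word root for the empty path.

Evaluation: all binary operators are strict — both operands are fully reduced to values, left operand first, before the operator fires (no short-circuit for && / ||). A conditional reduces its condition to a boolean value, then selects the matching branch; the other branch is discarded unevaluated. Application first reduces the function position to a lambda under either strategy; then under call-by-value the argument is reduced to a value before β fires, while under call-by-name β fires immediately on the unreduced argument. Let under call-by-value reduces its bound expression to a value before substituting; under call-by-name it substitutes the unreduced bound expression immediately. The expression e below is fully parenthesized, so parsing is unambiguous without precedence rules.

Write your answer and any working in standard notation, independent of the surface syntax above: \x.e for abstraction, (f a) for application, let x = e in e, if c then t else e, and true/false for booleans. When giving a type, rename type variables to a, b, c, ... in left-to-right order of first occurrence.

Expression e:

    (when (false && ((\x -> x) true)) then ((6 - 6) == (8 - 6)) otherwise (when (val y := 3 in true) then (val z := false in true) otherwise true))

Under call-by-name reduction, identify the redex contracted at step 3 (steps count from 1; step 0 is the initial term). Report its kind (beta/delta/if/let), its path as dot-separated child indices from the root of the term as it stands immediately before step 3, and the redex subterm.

Working:
step 0: (if (false && ((\x.x) true)) then ((6 - 6) == (8 - 6)) else (if (let y = 3 in true) then (let z = false in true) else true))
step 1: [beta@0.1] (if (false && true) then ((6 - 6) == (8 - 6)) else (if (let y = 3 in true) then (let z = false in true) else true))
step 2: [delta@0] (if false then ((6 - 6) == (8 - 6)) else (if (let y = 3 in true) then (let z = false in true) else true))
step 3: [if@root] (if (let y = 3 in true) then (let z = false in true) else true)

Answer: if at root : (if false then ((6 - 6) == (8 - 6)) else (if (let y = 3 in true) then (let z = false in true) else true))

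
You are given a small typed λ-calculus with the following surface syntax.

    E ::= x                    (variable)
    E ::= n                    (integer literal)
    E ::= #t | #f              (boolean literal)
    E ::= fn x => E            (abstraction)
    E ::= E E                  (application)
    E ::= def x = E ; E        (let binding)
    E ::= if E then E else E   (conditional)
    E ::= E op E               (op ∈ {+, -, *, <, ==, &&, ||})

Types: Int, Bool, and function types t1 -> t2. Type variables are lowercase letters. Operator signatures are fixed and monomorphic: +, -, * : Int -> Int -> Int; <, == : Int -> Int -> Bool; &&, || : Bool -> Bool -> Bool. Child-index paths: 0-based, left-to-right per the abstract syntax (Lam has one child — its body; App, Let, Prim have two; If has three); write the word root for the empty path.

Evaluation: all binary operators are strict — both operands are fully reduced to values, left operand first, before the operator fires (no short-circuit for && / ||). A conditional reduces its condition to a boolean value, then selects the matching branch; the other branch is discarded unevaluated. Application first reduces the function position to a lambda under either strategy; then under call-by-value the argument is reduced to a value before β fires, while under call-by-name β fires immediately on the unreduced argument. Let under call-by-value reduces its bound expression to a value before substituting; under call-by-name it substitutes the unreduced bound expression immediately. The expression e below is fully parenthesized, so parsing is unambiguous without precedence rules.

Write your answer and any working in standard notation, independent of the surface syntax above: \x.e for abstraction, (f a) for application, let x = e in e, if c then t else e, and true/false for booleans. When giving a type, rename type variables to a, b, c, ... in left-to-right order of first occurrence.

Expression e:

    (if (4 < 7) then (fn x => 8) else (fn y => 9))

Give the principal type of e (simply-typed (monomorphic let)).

Working:
  unify Int ~ Int
  unify Int ~ Int
  unify Bool ~ Bool
\x._ : a -> Int
\y._ : b -> Int
  unify a -> Int ~ b -> Int
  unify a ~ b
  unify Int ~ Int

Answer: a -> Int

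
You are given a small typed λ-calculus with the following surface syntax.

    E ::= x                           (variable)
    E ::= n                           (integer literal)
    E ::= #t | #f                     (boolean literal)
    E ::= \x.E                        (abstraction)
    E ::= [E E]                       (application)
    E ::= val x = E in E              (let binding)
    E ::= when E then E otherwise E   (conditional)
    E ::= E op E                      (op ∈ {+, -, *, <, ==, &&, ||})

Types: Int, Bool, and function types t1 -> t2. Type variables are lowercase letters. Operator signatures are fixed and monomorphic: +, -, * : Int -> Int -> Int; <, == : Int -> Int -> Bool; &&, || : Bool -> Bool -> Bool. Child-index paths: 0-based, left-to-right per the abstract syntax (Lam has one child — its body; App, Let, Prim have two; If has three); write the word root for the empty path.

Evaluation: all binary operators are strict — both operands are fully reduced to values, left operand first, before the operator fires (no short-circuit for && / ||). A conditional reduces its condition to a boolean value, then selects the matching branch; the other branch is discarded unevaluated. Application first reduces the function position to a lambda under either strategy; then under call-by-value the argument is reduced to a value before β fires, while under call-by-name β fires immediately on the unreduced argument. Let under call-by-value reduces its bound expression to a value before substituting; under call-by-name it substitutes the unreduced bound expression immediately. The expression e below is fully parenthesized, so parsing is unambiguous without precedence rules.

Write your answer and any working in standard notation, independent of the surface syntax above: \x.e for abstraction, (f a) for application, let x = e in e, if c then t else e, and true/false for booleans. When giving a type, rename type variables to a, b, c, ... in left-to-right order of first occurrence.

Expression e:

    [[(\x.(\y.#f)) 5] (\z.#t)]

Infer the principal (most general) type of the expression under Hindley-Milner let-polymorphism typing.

Working:
\y._ : b -> Bool
\x._ : a -> b -> Bool
  unify a -> b -> Bool ~ Int -> c
  unify a ~ Int
  unify b -> Bool ~ c
_ _ : b -> Bool
\z._ : d -> Bool
  unify b -> Bool ~ (d -> Bool) -> e
  unify b ~ d -> Bool
  unify Bool ~ e
_ _ : Bool

Answer: Bool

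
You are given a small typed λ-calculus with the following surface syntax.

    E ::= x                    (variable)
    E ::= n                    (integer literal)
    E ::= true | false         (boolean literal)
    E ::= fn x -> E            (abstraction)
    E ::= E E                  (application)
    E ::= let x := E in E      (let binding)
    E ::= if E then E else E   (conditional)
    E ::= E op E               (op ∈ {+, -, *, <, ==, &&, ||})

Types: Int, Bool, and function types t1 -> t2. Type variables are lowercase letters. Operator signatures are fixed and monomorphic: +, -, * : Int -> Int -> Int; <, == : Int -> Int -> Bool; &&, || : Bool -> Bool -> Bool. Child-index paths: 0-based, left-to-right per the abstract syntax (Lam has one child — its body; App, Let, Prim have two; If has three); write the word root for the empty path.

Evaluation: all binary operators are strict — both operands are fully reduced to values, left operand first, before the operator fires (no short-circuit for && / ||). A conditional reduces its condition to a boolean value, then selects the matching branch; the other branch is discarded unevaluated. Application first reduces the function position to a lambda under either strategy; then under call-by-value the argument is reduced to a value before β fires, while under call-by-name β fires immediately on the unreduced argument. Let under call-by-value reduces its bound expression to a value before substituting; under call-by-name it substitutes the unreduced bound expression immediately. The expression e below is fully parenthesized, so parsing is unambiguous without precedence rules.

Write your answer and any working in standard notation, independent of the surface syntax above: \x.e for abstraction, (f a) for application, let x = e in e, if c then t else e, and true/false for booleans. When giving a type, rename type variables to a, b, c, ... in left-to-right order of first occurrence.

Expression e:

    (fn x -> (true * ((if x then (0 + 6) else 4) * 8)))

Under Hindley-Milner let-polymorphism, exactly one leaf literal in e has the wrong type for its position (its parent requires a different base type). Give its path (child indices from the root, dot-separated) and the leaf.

Derivation:
  unify Bool ~ Int
  FAIL: mismatch Bool ~ Int

Answer: 0.0 : true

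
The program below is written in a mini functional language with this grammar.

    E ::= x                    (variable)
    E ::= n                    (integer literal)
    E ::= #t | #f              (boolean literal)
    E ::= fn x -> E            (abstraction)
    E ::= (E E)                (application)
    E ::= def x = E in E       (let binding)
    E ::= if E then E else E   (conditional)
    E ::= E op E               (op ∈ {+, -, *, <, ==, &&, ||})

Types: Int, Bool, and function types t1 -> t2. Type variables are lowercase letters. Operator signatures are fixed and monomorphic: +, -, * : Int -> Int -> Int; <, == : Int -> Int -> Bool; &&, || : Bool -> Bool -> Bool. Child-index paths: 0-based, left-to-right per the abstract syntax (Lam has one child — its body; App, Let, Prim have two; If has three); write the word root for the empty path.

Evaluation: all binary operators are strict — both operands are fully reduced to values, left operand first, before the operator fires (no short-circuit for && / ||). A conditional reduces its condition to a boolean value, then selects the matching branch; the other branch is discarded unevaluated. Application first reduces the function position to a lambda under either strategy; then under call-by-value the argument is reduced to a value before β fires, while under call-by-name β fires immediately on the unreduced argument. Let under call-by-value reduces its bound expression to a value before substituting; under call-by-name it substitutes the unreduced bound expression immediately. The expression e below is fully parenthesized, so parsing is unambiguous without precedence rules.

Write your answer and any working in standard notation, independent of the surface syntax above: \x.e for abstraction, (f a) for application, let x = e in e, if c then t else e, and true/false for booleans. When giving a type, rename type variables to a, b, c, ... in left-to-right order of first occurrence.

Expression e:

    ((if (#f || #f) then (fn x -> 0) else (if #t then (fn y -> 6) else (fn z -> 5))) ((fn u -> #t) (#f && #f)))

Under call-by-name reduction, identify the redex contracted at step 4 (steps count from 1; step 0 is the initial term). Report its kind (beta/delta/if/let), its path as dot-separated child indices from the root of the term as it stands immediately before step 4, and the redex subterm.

Answer: beta at root : ((\y.6) ((\u.true) (false && false)))

Derivation:
step 0: ((if (false || false) then (\x.0) else (if true then (\y.6) else (\z.5))) ((\u.true) (false && false)))
step 1: [delta@0.0] ((if false then (\x.0) else (if true then (\y.6) else (\z.5))) ((\u.true) (false && false)))
step 2: [if@0] ((if true then (\y.6) else (\z.5)) ((\u.true) (false && false)))
step 3: [if@0] ((\y.6) ((\u.true) (false && false)))
step 4: [beta@root] 6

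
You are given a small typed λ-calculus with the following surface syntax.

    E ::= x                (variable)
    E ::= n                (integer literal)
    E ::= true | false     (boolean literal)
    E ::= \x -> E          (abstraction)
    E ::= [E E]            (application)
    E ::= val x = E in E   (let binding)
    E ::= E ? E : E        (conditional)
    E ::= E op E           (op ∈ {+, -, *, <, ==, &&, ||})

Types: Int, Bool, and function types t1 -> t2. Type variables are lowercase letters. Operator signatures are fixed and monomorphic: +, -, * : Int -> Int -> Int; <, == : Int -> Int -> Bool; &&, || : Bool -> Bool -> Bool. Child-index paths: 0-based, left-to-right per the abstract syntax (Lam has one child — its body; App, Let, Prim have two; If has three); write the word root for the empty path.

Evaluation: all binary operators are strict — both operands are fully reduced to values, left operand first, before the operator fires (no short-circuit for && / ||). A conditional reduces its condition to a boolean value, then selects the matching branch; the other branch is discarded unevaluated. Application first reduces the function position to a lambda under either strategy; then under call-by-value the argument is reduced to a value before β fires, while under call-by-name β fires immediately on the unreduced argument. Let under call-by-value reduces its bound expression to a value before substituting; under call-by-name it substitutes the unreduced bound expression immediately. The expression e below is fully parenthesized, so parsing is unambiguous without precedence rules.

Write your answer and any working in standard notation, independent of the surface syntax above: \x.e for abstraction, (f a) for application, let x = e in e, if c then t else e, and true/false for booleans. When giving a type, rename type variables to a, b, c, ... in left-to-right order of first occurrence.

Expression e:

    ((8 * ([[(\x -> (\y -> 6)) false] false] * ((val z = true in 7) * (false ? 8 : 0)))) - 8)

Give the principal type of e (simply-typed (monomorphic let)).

Answer: Int

Working:
  unify Int ~ Int
\y._ : b -> Int
\x._ : a -> b -> Int
  unify a -> b -> Int ~ Bool -> c
  unify a ~ Bool
  unify b -> Int ~ c
_ _ : b -> Int
  unify b -> Int ~ Bool -> d
  unify b ~ Bool
  unify Int ~ d
_ _ : Int
  unify Int ~ Int
let z : Bool
  unify Int ~ Int
  unify Bool ~ Bool
  unify Int ~ Int
  unify Int ~ Int
  unify Int ~ Int
  unify Int ~ Int
  unify Int ~ Int
  unify Int ~ Int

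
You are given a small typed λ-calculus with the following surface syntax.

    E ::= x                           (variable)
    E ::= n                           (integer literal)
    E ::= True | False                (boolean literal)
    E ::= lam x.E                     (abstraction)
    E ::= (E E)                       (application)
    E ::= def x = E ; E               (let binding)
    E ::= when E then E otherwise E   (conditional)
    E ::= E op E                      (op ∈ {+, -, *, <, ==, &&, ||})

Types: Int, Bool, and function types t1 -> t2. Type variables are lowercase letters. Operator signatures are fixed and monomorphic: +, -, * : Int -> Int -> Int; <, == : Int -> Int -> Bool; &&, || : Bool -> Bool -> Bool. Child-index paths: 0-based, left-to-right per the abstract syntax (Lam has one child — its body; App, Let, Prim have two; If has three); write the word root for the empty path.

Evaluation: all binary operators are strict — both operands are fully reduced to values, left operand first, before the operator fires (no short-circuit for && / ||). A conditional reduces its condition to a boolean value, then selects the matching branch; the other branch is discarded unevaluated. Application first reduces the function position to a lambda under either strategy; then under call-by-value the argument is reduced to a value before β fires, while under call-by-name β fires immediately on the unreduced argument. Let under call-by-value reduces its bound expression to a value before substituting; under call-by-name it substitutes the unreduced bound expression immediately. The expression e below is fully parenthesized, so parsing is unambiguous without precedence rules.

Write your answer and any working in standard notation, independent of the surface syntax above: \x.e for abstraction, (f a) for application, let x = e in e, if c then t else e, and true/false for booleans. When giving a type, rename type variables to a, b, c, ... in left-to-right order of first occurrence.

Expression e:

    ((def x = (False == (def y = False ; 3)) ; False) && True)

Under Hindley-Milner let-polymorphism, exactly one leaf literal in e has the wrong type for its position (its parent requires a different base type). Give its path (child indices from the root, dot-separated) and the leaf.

Answer: 0.0.0 : false

Derivation:
  unify Bool ~ Int
  FAIL: mismatch Bool ~ Int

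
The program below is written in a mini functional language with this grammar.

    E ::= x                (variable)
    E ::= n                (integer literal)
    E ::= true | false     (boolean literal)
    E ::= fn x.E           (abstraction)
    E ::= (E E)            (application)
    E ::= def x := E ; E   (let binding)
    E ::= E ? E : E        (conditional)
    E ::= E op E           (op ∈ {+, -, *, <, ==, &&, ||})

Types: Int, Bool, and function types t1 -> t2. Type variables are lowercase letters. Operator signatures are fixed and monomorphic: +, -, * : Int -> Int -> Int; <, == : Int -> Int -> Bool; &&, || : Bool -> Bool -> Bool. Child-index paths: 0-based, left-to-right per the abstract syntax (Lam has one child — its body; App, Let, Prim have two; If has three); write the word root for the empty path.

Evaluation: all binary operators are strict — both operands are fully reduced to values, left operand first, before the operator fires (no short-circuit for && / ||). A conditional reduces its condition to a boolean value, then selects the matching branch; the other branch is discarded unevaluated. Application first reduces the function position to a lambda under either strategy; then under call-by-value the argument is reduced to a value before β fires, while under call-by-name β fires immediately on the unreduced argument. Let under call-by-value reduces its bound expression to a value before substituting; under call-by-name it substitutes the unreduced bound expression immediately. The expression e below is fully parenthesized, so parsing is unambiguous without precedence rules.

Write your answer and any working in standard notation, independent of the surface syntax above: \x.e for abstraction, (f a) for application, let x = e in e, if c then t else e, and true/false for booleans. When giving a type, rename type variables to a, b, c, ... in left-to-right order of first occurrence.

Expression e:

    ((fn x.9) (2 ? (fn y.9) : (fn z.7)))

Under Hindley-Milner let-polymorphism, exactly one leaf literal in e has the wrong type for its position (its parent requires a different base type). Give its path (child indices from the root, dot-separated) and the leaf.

Working:
\x._ : a -> Int
  unify Int ~ Bool
  FAIL: mismatch Int ~ Bool

Answer: 1.0 : 2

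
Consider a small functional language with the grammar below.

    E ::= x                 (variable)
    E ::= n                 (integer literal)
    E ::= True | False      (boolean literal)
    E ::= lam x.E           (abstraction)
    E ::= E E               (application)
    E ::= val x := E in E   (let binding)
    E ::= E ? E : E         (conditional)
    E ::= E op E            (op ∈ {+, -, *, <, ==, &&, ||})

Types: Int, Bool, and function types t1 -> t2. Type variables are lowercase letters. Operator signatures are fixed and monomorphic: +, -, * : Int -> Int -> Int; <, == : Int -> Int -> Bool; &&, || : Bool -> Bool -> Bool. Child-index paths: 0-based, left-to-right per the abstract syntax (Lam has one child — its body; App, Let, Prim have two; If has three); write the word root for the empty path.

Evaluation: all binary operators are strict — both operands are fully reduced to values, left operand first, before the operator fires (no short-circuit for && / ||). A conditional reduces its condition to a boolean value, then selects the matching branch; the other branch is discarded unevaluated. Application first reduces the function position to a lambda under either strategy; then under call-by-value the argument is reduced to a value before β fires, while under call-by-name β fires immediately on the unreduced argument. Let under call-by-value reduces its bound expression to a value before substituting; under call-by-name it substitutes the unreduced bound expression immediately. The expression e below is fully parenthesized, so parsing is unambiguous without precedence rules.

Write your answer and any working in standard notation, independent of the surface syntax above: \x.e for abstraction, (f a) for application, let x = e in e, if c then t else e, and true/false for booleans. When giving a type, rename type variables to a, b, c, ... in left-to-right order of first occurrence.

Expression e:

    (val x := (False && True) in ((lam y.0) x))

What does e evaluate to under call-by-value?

Derivation:
step 0: (let x = (false && true) in ((\y.0) x))
step 1: [delta@0] (let x = false in ((\y.0) x))
step 2: [let@root] ((\y.0) false)
step 3: [beta@root] 0

Answer: 0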